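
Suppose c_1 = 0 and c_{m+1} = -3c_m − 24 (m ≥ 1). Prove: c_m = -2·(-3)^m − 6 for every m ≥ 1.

Base case: c_1 = 0, and -2·(-3)^1 − 6 = 6 − 6 = 0.
Assume c_r = -2·(-3)^r − 6 for some r ≥ 1.
Then c_{r+1} = -3c_r − 24 = -3·(-2·(-3)^r − 6) − 24 = 6·(-3)^r + 18 − 24 = -2·(-3)^{r+1} − 6.
Hence c_m = -2·(-3)^m − 6 for every m ≥ 1, by induction.

c_m = -2·(-3)^m − 6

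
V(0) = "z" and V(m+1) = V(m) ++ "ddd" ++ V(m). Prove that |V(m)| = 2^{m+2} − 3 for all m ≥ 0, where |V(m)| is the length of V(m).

Base case: |V(0)| = 1, and 2^{0+2} − 3 = 1.
Assume |V(k)| = 2^{k+2} − 3.
Then |V(k+1)| = |V(k)| + 3 + |V(k)| = 2|V(k)| + 3 = 2(2^{k+2} − 3) + 3 = 2^{k+3} − 6 + 3 = 2^{k+3} − 3.
This completes the inductive step, so |V(m)| = 2^{m+2} − 3 for all m ≥ 0.

|V(m)| = 2^{m+2} − 3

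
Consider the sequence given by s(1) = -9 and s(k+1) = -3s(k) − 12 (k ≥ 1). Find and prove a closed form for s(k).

Claim: s(k) = 2·(-3)^k − 3.

Base case: s(1) = -9, and 2·(-3)^1 − 3 = -6 − 3 = -9.
Assume s(j) = 2·(-3)^j − 3 for some j ≥ 1.
Then s(j+1) = -3s(j) − 12 = -3·(2·(-3)^j − 3) − 12 = -6·(-3)^j + 9 − 12 = 2·(-3)^{j+1} − 3.
This completes the inductive step, so s(k) = 2·(-3)^k − 3 for all k ≥ 1.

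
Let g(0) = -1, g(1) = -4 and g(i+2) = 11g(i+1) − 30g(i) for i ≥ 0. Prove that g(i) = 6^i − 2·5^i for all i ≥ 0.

Base cases: g(0) = -1 and 6^0 − 2·5^0 = -1; g(1) = -4 and 6^1 − 2·5^1 = -4.
Assume g(t) = 6^t − 2·5^t for all 0 ≤ t ≤ j, where j ≥ 1.
Then g(j+1) = 11g(j) − 30g(j−1) = 11·(6^j − 2·5^j) − 30·(6^{j−1} − 2·5^{j−1}) = (11·6 − 30)6^{j−1} − 2·(11·5 − 30)5^{j−1} = 36·6^{j−1} − 50·5^{j−1} = 6^{j+1} − 2·5^{j+1}.
By strong induction, g(i) = 6^i − 2·5^i for all i ≥ 0.

g(i) = 6^i − 2·5^i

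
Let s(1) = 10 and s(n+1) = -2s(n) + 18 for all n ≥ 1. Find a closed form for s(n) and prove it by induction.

Claim: s(n) = -2·(-2)^n + 6.

Base case: s(1) = 10, and -2·(-2)^1 + 6 = 4 + 6 = 10.
Assume s(k) = -2·(-2)^k + 6 for some k ≥ 1.
Then s(k+1) = -2s(k) + 18 = -2·(-2·(-2)^k + 6) + 18 = 4·(-2)^k − 12 + 18 = -2·(-2)^{k+1} + 6.
By induction, s(n) = -2·(-2)^n + 6 for all n ≥ 1.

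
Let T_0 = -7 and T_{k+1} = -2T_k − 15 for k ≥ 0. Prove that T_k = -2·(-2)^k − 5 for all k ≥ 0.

Base case: T_0 = -7, and -2·(-2)^0 − 5 = -2 − 5 = -7.
Assume T_m = -2·(-2)^m − 5 for some m ≥ 0.
Then T_{m+1} = -2T_m − 15 = -2·(-2·(-2)^m − 5) − 15 = 4·(-2)^m + 10 − 15 = -2·(-2)^{m+1} − 5.
So the formula holds for m+1, and by induction T_k = -2·(-2)^k − 5 for all k ≥ 0.

T_k = -2·(-2)^k − 5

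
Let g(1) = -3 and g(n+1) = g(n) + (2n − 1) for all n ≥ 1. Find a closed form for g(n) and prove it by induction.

Claim: g(n) = n^2 − 2n − 2.

Base case: g(1) = -3, and 1^2 − 2·1 − 2 = -3.
Assume g(m) = m^2 − 2m − 2.
Then g(m+1) = g(m) + (2m − 1) = (m^2 − 2m − 2) + (2m − 1) = m^2 − 3,
and (m+1)^2 − 2·(m+1) − 2 = m^2 − 3.
This completes the inductive step, so g(n) = n^2 − 2n − 2 for all n ≥ 1.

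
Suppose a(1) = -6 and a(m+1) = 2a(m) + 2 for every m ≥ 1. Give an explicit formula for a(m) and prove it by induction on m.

Claim: a(m) = -2^{m+1} − 2.

Base case: a(1) = -6, and -2^{1+1} − 2 = -4 − 2 = -6.
Assume a(r) = -2^{r+1} − 2 for some r ≥ 1.
Then a(r+1) = 2a(r) + 2 = 2·(-2^{r+1} − 2) + 2 = -2^{r+2} − 4 + 2 = -2^{r+2} − 2.
This completes the inductive step, so a(m) = -2^{m+1} − 2 for all m ≥ 1.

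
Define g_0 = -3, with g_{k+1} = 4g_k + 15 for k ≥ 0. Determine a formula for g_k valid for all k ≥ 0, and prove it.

Claim: g_k = 2·4^k − 5.

Base case: g_0 = -3, and 2·4^0 − 5 = 2 − 5 = -3.
Assume g_j = 2·4^j − 5 for some j ≥ 0.
Then g_{j+1} = 4g_j + 15 = 4·(2·4^j − 5) + 15 = 8·4^j − 20 + 15 = 2·4^{j+1} − 5.
Hence g_k = 2·4^k − 5 for every k ≥ 0, by induction.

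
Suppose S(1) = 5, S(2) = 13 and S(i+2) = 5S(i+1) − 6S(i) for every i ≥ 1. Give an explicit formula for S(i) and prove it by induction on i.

Claim: S(i) = 3^i + 2^i.

Base cases: S(1) = 5 and 3^1 + 2^1 = 5; S(2) = 13 and 3^2 + 2^2 = 13.
Assume S(t) = 3^t + 2^t for all 1 ≤ t ≤ j, where j ≥ 2.
Then S(j+1) = 5S(j) − 6S(j−1) = 5·(3^j + 2^j) − 6·(3^{j−1} + 2^{j−1}) = (5·3 − 6)3^{j−1} + (5·2 − 6)2^{j−1} = 9·3^{j−1} + 4·2^{j−1} = 3^{j+1} + 2^{j+1}.
Hence S(i) = 3^i + 2^i for every i ≥ 1, by strong induction.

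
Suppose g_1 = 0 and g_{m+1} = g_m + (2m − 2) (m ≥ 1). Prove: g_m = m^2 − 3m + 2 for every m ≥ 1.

Base case: g_1 = 0, and 1^2 − 3·1 + 2 = 0.
Assume g_r = r^2 − 3r + 2.
Then g_{r+1} = g_r + (2r − 2) = (r^2 − 3r + 2) + (2r − 2) = r^2 − r,
and (r+1)^2 − 3·(r+1) + 2 = r^2 − r.
By induction, g_m = m^2 − 3m + 2 for all m ≥ 1.

g_m = m^2 − 3m + 2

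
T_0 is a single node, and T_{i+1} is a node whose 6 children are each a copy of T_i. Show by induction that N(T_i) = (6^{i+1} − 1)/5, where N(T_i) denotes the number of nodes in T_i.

Base case: N(T_0) = 1, and (6^{0+1} − 1)/5 = 1.
Assume N(T_k) = (6^{k+1} − 1)/5.
Then N(T_{k+1}) = 1 + 6N(T_k) = 1 + 6·(6^{k+1} − 1)/5 = 1 + (6^{k+2} − 6)/5 = (5 + 6^{k+2} − 6)/5 = (6^{k+2} − 1)/5.
Hence N(T_i) = (6^{i+1} − 1)/5 for every i ≥ 0, by induction.

N(T_i) = (6^{i+1} − 1)/5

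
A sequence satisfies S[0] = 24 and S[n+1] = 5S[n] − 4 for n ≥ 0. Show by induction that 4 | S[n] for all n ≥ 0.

Base case: S[0] = 24 = 4·6, so 4 | S[0].
Assume 4 | S[k], so S[k] = 4t for some integer t.
Then S[k+1] = 5S[k] − 4 = 5·(4t) − 4 = 4(5t − 1), so 4 | S[k+1].
This completes the inductive step, so 4 | S[n] for all n ≥ 0.

4 | S[n]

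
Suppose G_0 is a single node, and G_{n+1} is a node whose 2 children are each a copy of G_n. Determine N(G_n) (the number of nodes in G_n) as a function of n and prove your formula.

Claim: N(G_n) = 2^{n+1} − 1.

Base case: N(G_0) = 1, and 2^{0+1} − 1 = 1.
Assume N(G_r) = 2^{r+1} − 1.
Then N(G_{r+1}) = 1 + 2N(G_r) = 1 + 2(2^{r+1} − 1) = 2^{r+2} − 2 + 1 = 2^{r+2} − 1.
Hence N(G_n) = 2^{n+1} − 1 for every n ≥ 0, by induction.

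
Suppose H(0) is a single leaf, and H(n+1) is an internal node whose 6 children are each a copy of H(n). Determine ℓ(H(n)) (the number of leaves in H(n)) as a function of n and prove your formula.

Claim: ℓ(H(n)) = 6^n.

Base case: ℓ(H(0)) = 1, and 6^0 = 1.
Assume ℓ(H(k)) = 6^k.
Then ℓ(H(k+1)) = 6·ℓ(H(k)) = 6·6^k = 6^{k+1}.
This completes the inductive step, so ℓ(H(n)) = 6^n for all n ≥ 0.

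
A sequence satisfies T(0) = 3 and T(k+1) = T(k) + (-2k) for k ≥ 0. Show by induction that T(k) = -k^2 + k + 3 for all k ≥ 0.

Base case: T(0) = 3, and -0^2 + 0 + 3 = 3.
Assume T(m) = -m^2 + m + 3.
Then T(m+1) = T(m) + (-2m) = (-m^2 + m + 3) + (-2m) = -m^2 − m + 3,
and -(m+1)^2 + (m+1) + 3 = -m^2 − m + 3.
Hence T(k) = -k^2 + k + 3 for every k ≥ 0, by induction.

T(k) = -k^2 + k + 3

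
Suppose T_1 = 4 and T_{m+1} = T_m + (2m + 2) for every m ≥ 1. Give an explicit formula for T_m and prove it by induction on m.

Claim: T_m = m^2 + m + 2.

Base case: T_1 = 4, and 1^2 + 1 + 2 = 4.
Assume T_j = j^2 + j + 2.
Then T_{j+1} = T_j + (2j + 2) = (j^2 + j + 2) + (2j + 2) = j^2 + 3j + 4,
and (j+1)^2 + (j+1) + 2 = j^2 + 3j + 4.
Hence T_m = m^2 + m + 2 for every m ≥ 1, by induction.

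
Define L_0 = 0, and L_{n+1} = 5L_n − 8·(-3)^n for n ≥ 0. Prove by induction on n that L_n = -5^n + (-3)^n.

Base case: L_0 = 0, and -5^0 + (-3)^0 = -1 + 1 = 0.
Assume L_r = -5^r + (-3)^r for some r ≥ 0.
Then L_{r+1} = 5L_r − 8·(-3)^r = 5·(-5^r + (-3)^r) − 8·(-3)^r = -5^{r+1} + 5·(-3)^r − 8·(-3)^r = -5^{r+1} − 3·(-3)^r = -5^{r+1} + (-3)^{r+1}.
By induction, L_n = -5^n + (-3)^n for all n ≥ 0.

L_n = -5^n + (-3)^n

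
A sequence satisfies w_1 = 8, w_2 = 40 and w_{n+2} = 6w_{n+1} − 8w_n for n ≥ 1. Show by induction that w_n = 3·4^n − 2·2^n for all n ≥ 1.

Base cases: w_1 = 8 and 3·4^1 − 2·2^1 = 8; w_2 = 40 and 3·4^2 − 2·2^2 = 40.
Assume w_j = 3·4^j − 2·2^j for all 1 ≤ j ≤ k, where k ≥ 2.
Then w_{k+1} = 6w_k − 8w_{k−1} = 6·(3·4^k − 2·2^k) − 8·(3·4^{k−1} − 2·2^{k−1}) = 3·(6·4 − 8)4^{k−1} − 2·(6·2 − 8)2^{k−1} = 48·4^{k−1} − 8·2^{k−1} = 3·4^{k+1} − 2·2^{k+1}.
By strong induction, w_n = 3·4^n − 2·2^n for all n ≥ 1.

w_n = 3·4^n − 2·2^n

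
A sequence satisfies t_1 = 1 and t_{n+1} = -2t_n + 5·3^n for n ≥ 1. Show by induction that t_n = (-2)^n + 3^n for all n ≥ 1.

Base case: t_1 = 1, and (-2)^1 + 3^1 = -2 + 3 = 1.
Assume t_j = (-2)^j + 3^j for some j ≥ 1.
Then t_{j+1} = -2t_j + 5·3^j = -2·((-2)^j + 3^j) + 5·3^j = (-2)^{j+1} − 2·3^j + 5·3^j = (-2)^{j+1} + 3·3^j = (-2)^{j+1} + 3^{j+1}.
Hence t_n = (-2)^n + 3^n for every n ≥ 1, by induction.

t_n = (-2)^n + 3^n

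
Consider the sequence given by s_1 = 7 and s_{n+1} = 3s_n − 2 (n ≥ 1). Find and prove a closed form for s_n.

Claim: s_n = 2·3^n + 1.

Base case: s_1 = 7, and 2·3^1 + 1 = 6 + 1 = 7.
Assume s_k = 2·3^k + 1 for some k ≥ 1.
Then s_{k+1} = 3s_k − 2 = 3·(2·3^k + 1) − 2 = 6·3^k + 3 − 2 = 2·3^{k+1} + 1.
This completes the inductive step, so s_n = 2·3^n + 1 for all n ≥ 1.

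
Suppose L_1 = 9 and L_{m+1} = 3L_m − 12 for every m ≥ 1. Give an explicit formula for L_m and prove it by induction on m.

Claim: L_m = 3^m + 6.

Base case: L_1 = 9, and 3^1 + 6 = 3 + 6 = 9.
Assume L_r = 3^r + 6 for some r ≥ 1.
Then L_{r+1} = 3L_r − 12 = 3·(3^r + 6) − 12 = 3^{r+1} + 18 − 12 = 3^{r+1} + 6.
So the formula holds for r+1, and by induction L_m = 3^m + 6 for all m ≥ 1.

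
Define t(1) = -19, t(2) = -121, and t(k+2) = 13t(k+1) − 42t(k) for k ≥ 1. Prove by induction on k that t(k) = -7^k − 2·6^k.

Base cases: t(1) = -19 and -7^1 − 2·6^1 = -19; t(2) = -121 and -7^2 − 2·6^2 = -121.
Assume t(j) = -7^j − 2·6^j for all 1 ≤ j ≤ m, where m ≥ 2.
Then t(m+1) = 13t(m) − 42t(m−1) = 13·(-7^m − 2·6^m) − 42·(-7^{m−1} − 2·6^{m−1}) = -(13·7 − 42)7^{m−1} − 2·(13·6 − 42)6^{m−1} = -49·7^{m−1} − 72·6^{m−1} = -7^{m+1} − 2·6^{m+1}.
So the formula holds for m+1, and by strong induction t(k) = -7^k − 2·6^k for all k ≥ 1.

t(k) = -7^k − 2·6^k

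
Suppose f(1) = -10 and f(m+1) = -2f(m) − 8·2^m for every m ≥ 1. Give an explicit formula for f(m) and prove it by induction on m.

Claim: f(m) = 3·(-2)^m − 2·2^m.

Base case: f(1) = -10, and 3·(-2)^1 − 2·2^1 = -6 − 4 = -10.
Assume f(k) = 3·(-2)^k − 2·2^k for some k ≥ 1.
Then f(k+1) = -2f(k) − 8·2^k = -2·(3·(-2)^k − 2·2^k) − 8·2^k = 3·(-2)^{k+1} + 4·2^k − 8·2^k = 3·(-2)^{k+1} − 4·2^k = 3·(-2)^{k+1} − 2·2^{k+1}.
By induction, f(m) = 3·(-2)^m − 2·2^m for all m ≥ 1.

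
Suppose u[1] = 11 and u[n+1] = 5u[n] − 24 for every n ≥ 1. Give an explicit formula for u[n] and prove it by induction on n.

Claim: u[n] = 5^n + 6.

Base case: u[1] = 11, and 5^1 + 6 = 5 + 6 = 11.
Assume u[k] = 5^k + 6 for some k ≥ 1.
Then u[k+1] = 5u[k] − 24 = 5·(5^k + 6) − 24 = 5^{k+1} + 30 − 24 = 5^{k+1} + 6.
By induction, u[n] = 5^n + 6 for all n ≥ 1.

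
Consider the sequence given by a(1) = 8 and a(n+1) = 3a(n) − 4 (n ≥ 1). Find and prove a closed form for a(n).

Claim: a(n) = 2·3^n + 2.

Base case: a(1) = 8, and 2·3^1 + 2 = 6 + 2 = 8.
Assume a(m) = 2·3^m + 2 for some m ≥ 1.
Then a(m+1) = 3a(m) − 4 = 3·(2·3^m + 2) − 4 = 6·3^m + 6 − 4 = 2·3^{m+1} + 2.
So the formula holds for m+1, and by induction a(n) = 2·3^n + 2 for all n ≥ 1.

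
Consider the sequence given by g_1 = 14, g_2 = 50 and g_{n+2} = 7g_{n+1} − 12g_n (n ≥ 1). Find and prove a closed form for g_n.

Claim: g_n = 2·3^n + 2·4^n.

Base cases: g_1 = 14 and 2·3^1 + 2·4^1 = 14; g_2 = 50 and 2·3^2 + 2·4^2 = 50.
Assume g_j = 2·3^j + 2·4^j for all 1 ≤ j ≤ k, where k ≥ 2.
Then g_{k+1} = 7g_k − 12g_{k−1} = 7·(2·3^k + 2·4^k) − 12·(2·3^{k−1} + 2·4^{k−1}) = 2·(7·3 − 12)3^{k−1} + 2·(7·4 − 12)4^{k−1} = 18·3^{k−1} + 32·4^{k−1} = 2·3^{k+1} + 2·4^{k+1}.
So the formula holds for k+1, and by strong induction g_n = 2·3^n + 2·4^n for all n ≥ 1.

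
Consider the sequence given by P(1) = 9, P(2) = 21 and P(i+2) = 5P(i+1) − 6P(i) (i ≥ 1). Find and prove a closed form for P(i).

Claim: P(i) = 3·2^i + 3^i.

Base cases: P(1) = 9 and 3·2^1 + 3^1 = 9; P(2) = 21 and 3·2^2 + 3^2 = 21.
Assume P(j) = 3·2^j + 3^j for all 1 ≤ j ≤ m, where m ≥ 2.
Then P(m+1) = 5P(m) − 6P(m−1) = 5·(3·2^m + 3^m) − 6·(3·2^{m−1} + 3^{m−1}) = 3·(5·2 − 6)2^{m−1} + (5·3 − 6)3^{m−1} = 12·2^{m−1} + 9·3^{m−1} = 3·2^{m+1} + 3^{m+1}.
So the formula holds for m+1, and by strong induction P(i) = 3·2^i + 3^i for all i ≥ 1.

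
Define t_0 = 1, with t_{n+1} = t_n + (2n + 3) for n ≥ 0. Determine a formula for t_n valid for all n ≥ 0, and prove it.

Claim: t_n = n^2 + 2n + 1.

Base case: t_0 = 1, and 0^2 + 2·0 + 1 = 1.
Assume t_j = j^2 + 2j + 1.
Then t_{j+1} = t_j + (2j + 3) = (j^2 + 2j + 1) + (2j + 3) = j^2 + 4j + 4,
and (j+1)^2 + 2·(j+1) + 1 = j^2 + 4j + 4.
Hence t_n = n^2 + 2n + 1 for every n ≥ 0, by induction.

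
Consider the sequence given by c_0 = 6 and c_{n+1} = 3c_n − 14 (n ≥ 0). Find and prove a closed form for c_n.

Claim: c_n = -3^n + 7.

Base case: c_0 = 6, and -3^0 + 7 = -1 + 7 = 6.
Assume c_m = -3^m + 7 for some m ≥ 0.
Then c_{m+1} = 3c_m − 14 = 3·(-3^m + 7) − 14 = -3^{m+1} + 21 − 14 = -3^{m+1} + 7.
Hence c_n = -3^n + 7 for every n ≥ 0, by induction.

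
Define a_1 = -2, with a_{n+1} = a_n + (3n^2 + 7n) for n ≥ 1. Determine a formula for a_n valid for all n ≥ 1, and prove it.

Claim: a_n = n^3 + 2n^2 − 3n − 2.

Base case: a_1 = -2, and 1^3 + 2·1^2 − 3·1 − 2 = -2.
Assume a_m = m^3 + 2m^2 − 3m − 2.
Then a_{m+1} = a_m + (3m^2 + 7m) = (m^3 + 2m^2 − 3m − 2) + (3m^2 + 7m) = m^3 + 5m^2 + 4m − 2,
and (m+1)^3 + 2·(m+1)^2 − 3·(m+1) − 2 = m^3 + 5m^2 + 4m − 2.
By induction, a_n = n^3 + 2n^2 − 3n − 2 for all n ≥ 1.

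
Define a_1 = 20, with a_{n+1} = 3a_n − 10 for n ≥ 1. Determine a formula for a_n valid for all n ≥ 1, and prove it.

Claim: a_n = 5·3^n + 5.

Base case: a_1 = 20, and 5·3^1 + 5 = 15 + 5 = 20.
Assume a_m = 5·3^m + 5 for some m ≥ 1.
Then a_{m+1} = 3a_m − 10 = 3·(5·3^m + 5) − 10 = 15·3^m + 15 − 10 = 5·3^{m+1} + 5.
By induction, a_n = 5·3^n + 5 for all n ≥ 1.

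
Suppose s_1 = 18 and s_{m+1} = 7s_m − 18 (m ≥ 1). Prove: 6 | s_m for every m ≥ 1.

Base case: s_1 = 18 = 6·3, so 6 | s_1.
Assume 6 | s_k, so s_k = 6t for some integer t.
Then s_{k+1} = 7s_k − 18 = 7·(6t) − 18 = 6(7t − 3), so 6 | s_{k+1}.
By induction, 6 | s_m for all m ≥ 1.

6 | s_m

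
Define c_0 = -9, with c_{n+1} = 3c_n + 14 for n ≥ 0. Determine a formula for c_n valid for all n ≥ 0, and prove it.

Claim: c_n = -2·3^n − 7.

Base case: c_0 = -9, and -2·3^0 − 7 = -2 − 7 = -9.
Assume c_k = -2·3^k − 7 for some k ≥ 0.
Then c_{k+1} = 3c_k + 14 = 3·(-2·3^k − 7) + 14 = -6·3^k − 21 + 14 = -2·3^{k+1} − 7.
This completes the inductive step, so c_n = -2·3^n − 7 for all n ≥ 0.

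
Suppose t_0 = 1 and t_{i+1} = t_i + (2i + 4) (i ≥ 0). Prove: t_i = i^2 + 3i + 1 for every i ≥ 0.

Base case: t_0 = 1, and 0^2 + 3·0 + 1 = 1.
Assume t_r = r^2 + 3r + 1.
Then t_{r+1} = t_r + (2r + 4) = (r^2 + 3r + 1) + (2r + 4) = r^2 + 5r + 5,
and (r+1)^2 + 3·(r+1) + 1 = r^2 + 5r + 5.
By induction, t_i = i^2 + 3i + 1 for all i ≥ 0.

t_i = i^2 + 3i + 1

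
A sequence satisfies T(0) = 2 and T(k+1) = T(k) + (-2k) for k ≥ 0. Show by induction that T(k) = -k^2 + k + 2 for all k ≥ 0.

Base case: T(0) = 2, and -0^2 + 0 + 2 = 2.
Assume T(r) = -r^2 + r + 2.
Then T(r+1) = T(r) + (-2r) = (-r^2 + r + 2) + (-2r) = -r^2 − r + 2,
and -(r+1)^2 + (r+1) + 2 = -r^2 − r + 2.
This completes the inductive step, so T(k) = -k^2 + k + 2 for all k ≥ 0.

T(k) = -k^2 + k + 2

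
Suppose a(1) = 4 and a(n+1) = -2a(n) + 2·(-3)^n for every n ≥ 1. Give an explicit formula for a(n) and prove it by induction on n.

Claim: a(n) = (-2)^n − 2·(-3)^n.

Base case: a(1) = 4, and (-2)^1 − 2·(-3)^1 = -2 + 6 = 4.
Assume a(k) = (-2)^k − 2·(-3)^k for some k ≥ 1.
Then a(k+1) = -2a(k) + 2·(-3)^k = -2·((-2)^k − 2·(-3)^k) + 2·(-3)^k = (-2)^{k+1} + 4·(-3)^k + 2·(-3)^k = (-2)^{k+1} + 6·(-3)^k = (-2)^{k+1} − 2·(-3)^{k+1}.
Hence a(n) = (-2)^n − 2·(-3)^n for every n ≥ 1, by induction.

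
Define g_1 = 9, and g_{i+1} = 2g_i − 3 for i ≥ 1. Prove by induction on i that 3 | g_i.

Base case: g_1 = 9 = 3·3, so 3 | g_1.
Assume 3 | g_j, so g_j = 3t for some integer t.
Then g_{j+1} = 2g_j − 3 = 2·(3t) − 3 = 3(2t − 1), so 3 | g_{j+1}.
Hence 3 | g_i for every i ≥ 1, by induction.

3 | g_i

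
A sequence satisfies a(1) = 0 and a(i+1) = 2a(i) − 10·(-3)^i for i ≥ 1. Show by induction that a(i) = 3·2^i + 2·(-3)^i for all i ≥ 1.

Base case: a(1) = 0, and 3·2^1 + 2·(-3)^1 = 6 − 6 = 0.
Assume a(k) = 3·2^k + 2·(-3)^k for some k ≥ 1.
Then a(k+1) = 2a(k) − 10·(-3)^k = 2·(3·2^k + 2·(-3)^k) − 10·(-3)^k = 3·2^{k+1} + 4·(-3)^k − 10·(-3)^k = 3·2^{k+1} − 6·(-3)^k = 3·2^{k+1} + 2·(-3)^{k+1}.
So the formula holds for k+1, and by induction a(i) = 3·2^i + 2·(-3)^i for all i ≥ 1.

a(i) = 3·2^i + 2·(-3)^i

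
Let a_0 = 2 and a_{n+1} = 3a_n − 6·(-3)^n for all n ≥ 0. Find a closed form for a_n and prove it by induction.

Claim: a_n = 3^n + (-3)^n.

Base case: a_0 = 2, and 3^0 + (-3)^0 = 1 + 1 = 2.
Assume a_m = 3^m + (-3)^m for some m ≥ 0.
Then a_{m+1} = 3a_m − 6·(-3)^m = 3·(3^m + (-3)^m) − 6·(-3)^m = 3^{m+1} + 3·(-3)^m − 6·(-3)^m = 3^{m+1} − 3·(-3)^m = 3^{m+1} + (-3)^{m+1}.
This completes the inductive step, so a_n = 3^n + (-3)^n for all n ≥ 0.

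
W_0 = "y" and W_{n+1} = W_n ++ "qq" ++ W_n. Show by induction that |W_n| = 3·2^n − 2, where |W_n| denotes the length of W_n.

Base case: |W_0| = 1, and 3·2^0 − 2 = 1.
Assume |W_r| = 3·2^r − 2.
Then |W_{r+1}| = |W_r| + 2 + |W_r| = 2|W_r| + 2 = 2(3·2^r − 2) + 2 = 3·2^{r+1} − 4 + 2 = 3·2^{r+1} − 2.
This completes the inductive step, so |W_n| = 3·2^n − 2 for all n ≥ 0.

|W_n| = 3·2^n − 2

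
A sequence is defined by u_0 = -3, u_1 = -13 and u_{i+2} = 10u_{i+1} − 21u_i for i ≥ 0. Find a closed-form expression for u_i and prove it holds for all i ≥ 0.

Claim: u_i = -7^i − 2·3^i.

Base cases: u_0 = -3 and -7^0 − 2·3^0 = -3; u_1 = -13 and -7^1 − 2·3^1 = -13.
Assume u_j = -7^j − 2·3^j for all 0 ≤ j ≤ m, where m ≥ 1.
Then u_{m+1} = 10u_m − 21u_{m−1} = 10·(-7^m − 2·3^m) − 21·(-7^{m−1} − 2·3^{m−1}) = -(10·7 − 21)7^{m−1} − 2·(10·3 − 21)3^{m−1} = -49·7^{m−1} − 18·3^{m−1} = -7^{m+1} − 2·3^{m+1}.
By strong induction, u_i = -7^i − 2·3^i for all i ≥ 0.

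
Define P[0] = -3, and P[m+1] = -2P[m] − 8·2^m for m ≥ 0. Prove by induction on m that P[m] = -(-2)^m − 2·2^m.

Base case: P[0] = -3, and -(-2)^0 − 2·2^0 = -1 − 2 = -3.
Assume P[j] = -(-2)^j − 2·2^j for some j ≥ 0.
Then P[j+1] = -2P[j] − 8·2^j = -2·(-(-2)^j − 2·2^j) − 8·2^j = -(-2)^{j+1} + 4·2^j − 8·2^j = -(-2)^{j+1} − 4·2^j = -(-2)^{j+1} − 2·2^{j+1}.
Hence P[m] = -(-2)^m − 2·2^m for every m ≥ 0, by induction.

P[m] = -(-2)^m − 2·2^m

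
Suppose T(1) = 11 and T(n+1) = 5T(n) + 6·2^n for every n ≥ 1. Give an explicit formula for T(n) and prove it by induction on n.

Claim: T(n) = 3·5^n − 2·2^n.

Base case: T(1) = 11, and 3·5^1 − 2·2^1 = 15 − 4 = 11.
Assume T(k) = 3·5^k − 2·2^k for some k ≥ 1.
Then T(k+1) = 5T(k) + 6·2^k = 5·(3·5^k − 2·2^k) + 6·2^k = 3·5^{k+1} − 10·2^k + 6·2^k = 3·5^{k+1} − 4·2^k = 3·5^{k+1} − 2·2^{k+1}.
This completes the inductive step, so T(n) = 3·5^n − 2·2^n for all n ≥ 1.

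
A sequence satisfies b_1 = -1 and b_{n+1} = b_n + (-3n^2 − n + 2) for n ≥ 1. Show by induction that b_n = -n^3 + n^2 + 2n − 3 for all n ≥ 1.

Base case: b_1 = -1, and -1^3 + 1^2 + 2·1 − 3 = -1.
Assume b_m = -m^3 + m^2 + 2m − 3.
Then b_{m+1} = b_m + (-3m^2 − m + 2) = (-m^3 + m^2 + 2m − 3) + (-3m^2 − m + 2) = -m^3 − 2m^2 + m − 1,
and -(m+1)^3 + (m+1)^2 + 2·(m+1) − 3 = -m^3 − 2m^2 + m − 1.
This completes the inductive step, so b_n = -n^3 + n^2 + 2n − 3 for all n ≥ 1.

b_n = -n^3 + n^2 + 2n − 3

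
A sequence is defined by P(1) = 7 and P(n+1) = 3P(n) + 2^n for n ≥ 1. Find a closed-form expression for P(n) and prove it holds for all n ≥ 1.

Claim: P(n) = 3·3^n − 2^n.

Base case: P(1) = 7, and 3·3^1 − 2^1 = 9 − 2 = 7.
Assume P(r) = 3·3^r − 2^r for some r ≥ 1.
Then P(r+1) = 3P(r) + 2^r = 3·(3·3^r − 2^r) + 2^r = 3·3^{r+1} − 3·2^r + 2^r = 3·3^{r+1} − 2·2^r = 3·3^{r+1} − 2^{r+1}.
So the formula holds for r+1, and by induction P(n) = 3·3^n − 2^n for all n ≥ 1.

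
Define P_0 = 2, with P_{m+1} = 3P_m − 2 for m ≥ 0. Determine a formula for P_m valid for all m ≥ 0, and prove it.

Claim: P_m = 3^m + 1.

Base case: P_0 = 2, and 3^0 + 1 = 1 + 1 = 2.
Assume P_k = 3^k + 1 for some k ≥ 0.
Then P_{k+1} = 3P_k − 2 = 3·(3^k + 1) − 2 = 3^{k+1} + 3 − 2 = 3^{k+1} + 1.
By induction, P_m = 3^m + 1 for all m ≥ 0.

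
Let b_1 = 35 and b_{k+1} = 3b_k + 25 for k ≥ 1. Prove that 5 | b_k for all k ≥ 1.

Base case: b_1 = 35 = 5·7, so 5 | b_1.
Assume 5 | b_r, so b_r = 5t for some integer t.
Then b_{r+1} = 3b_r + 25 = 3·(5t) + 25 = 5(3t + 5), so 5 | b_{r+1}.
So the property holds for r+1, and by induction 5 | b_k for all k ≥ 1.

5 | b_k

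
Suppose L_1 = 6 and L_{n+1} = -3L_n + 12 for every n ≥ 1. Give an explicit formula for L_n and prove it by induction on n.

Claim: L_n = -(-3)^n + 3.

Base case: L_1 = 6, and -(-3)^1 + 3 = 3 + 3 = 6.
Assume L_r = -(-3)^r + 3 for some r ≥ 1.
Then L_{r+1} = -3L_r + 12 = -3·(-(-3)^r + 3) + 12 = 3·(-3)^r − 9 + 12 = -(-3)^{r+1} + 3.
Hence L_n = -(-3)^n + 3 for every n ≥ 1, by induction.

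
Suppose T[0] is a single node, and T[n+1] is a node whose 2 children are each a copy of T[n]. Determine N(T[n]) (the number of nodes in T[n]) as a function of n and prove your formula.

Claim: N(T[n]) = 2^{n+1} − 1.

Base case: N(T[0]) = 1, and 2^{0+1} − 1 = 1.
Assume N(T[j]) = 2^{j+1} − 1.
Then N(T[j+1]) = 1 + 2N(T[j]) = 1 + 2(2^{j+1} − 1) = 2^{j+2} − 2 + 1 = 2^{j+2} − 1.
Hence N(T[n]) = 2^{n+1} − 1 for every n ≥ 0, by induction.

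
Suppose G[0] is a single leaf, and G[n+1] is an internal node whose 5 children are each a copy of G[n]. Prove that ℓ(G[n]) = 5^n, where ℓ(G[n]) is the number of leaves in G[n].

Base case: ℓ(G[0]) = 1, and 5^0 = 1.
Assume ℓ(G[k]) = 5^k.
Then ℓ(G[k+1]) = 5·ℓ(G[k]) = 5·5^k = 5^{k+1}.
By induction, ℓ(G[n]) = 5^n for all n ≥ 0.

ℓ(G[n]) = 5^n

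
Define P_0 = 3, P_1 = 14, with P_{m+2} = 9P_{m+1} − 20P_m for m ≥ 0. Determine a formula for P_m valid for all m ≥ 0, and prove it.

Claim: P_m = 4^m + 2·5^m.

Base cases: P_0 = 3 and 4^0 + 2·5^0 = 3; P_1 = 14 and 4^1 + 2·5^1 = 14.
Assume P_j = 4^j + 2·5^j for all 0 ≤ j ≤ r, where r ≥ 1.
Then P_{r+1} = 9P_r − 20P_{r−1} = 9·(4^r + 2·5^r) − 20·(4^{r−1} + 2·5^{r−1}) = (9·4 − 20)4^{r−1} + 2·(9·5 − 20)5^{r−1} = 16·4^{r−1} + 50·5^{r−1} = 4^{r+1} + 2·5^{r+1}.
By strong induction, P_m = 4^m + 2·5^m for all m ≥ 0.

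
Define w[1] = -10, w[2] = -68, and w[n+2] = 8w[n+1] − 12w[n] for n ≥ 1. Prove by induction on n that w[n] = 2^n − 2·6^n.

Base cases: w[1] = -10 and 2^1 − 2·6^1 = -10; w[2] = -68 and 2^2 − 2·6^2 = -68.
Assume w[j] = 2^j − 2·6^j for all 1 ≤ j ≤ r, where r ≥ 2.
Then w[r+1] = 8w[r] − 12w[r−1] = 8·(2^r − 2·6^r) − 12·(2^{r−1} − 2·6^{r−1}) = (8·2 − 12)2^{r−1} − 2·(8·6 − 12)6^{r−1} = 4·2^{r−1} − 72·6^{r−1} = 2^{r+1} − 2·6^{r+1}.
This completes the inductive step, so w[n] = 2^n − 2·6^n for all n ≥ 1.

w[n] = 2^n − 2·6^n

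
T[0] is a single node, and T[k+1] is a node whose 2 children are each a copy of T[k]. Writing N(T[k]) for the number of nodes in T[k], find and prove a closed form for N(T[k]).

Claim: N(T[k]) = 2^{k+1} − 1.

Base case: N(T[0]) = 1, and 2^{0+1} − 1 = 1.
Assume N(T[m]) = 2^{m+1} − 1.
Then N(T[m+1]) = 1 + 2N(T[m]) = 1 + 2(2^{m+1} − 1) = 2^{m+2} − 2 + 1 = 2^{m+2} − 1.
By induction, N(T[k]) = 2^{k+1} − 1 for all k ≥ 0.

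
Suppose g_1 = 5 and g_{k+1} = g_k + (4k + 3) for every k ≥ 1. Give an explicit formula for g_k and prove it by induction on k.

Claim: g_k = 2k^2 + k + 2.

Base case: g_1 = 5, and 2·1^2 + 1 + 2 = 5.
Assume g_j = 2j^2 + j + 2.
Then g_{j+1} = g_j + (4j + 3) = (2j^2 + j + 2) + (4j + 3) = 2j^2 + 5j + 5,
and 2·(j+1)^2 + (j+1) + 2 = 2j^2 + 5j + 5.
By induction, g_k = 2k^2 + k + 2 for all k ≥ 1.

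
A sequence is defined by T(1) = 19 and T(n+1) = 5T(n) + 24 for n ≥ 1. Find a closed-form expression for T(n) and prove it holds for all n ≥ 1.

Claim: T(n) = 5^{n+1} − 6.

Base case: T(1) = 19, and 5^{1+1} − 6 = 25 − 6 = 19.
Assume T(r) = 5^{r+1} − 6 for some r ≥ 1.
Then T(r+1) = 5T(r) + 24 = 5·(5^{r+1} − 6) + 24 = 5^{r+2} − 30 + 24 = 5^{r+2} − 6.
So the formula holds for r+1, and by induction T(n) = 5^{n+1} − 6 for all n ≥ 1.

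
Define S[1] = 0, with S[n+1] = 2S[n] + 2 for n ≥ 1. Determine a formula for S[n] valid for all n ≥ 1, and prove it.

Claim: S[n] = 2^n − 2.

Base case: S[1] = 0, and 2^1 − 2 = 2 − 2 = 0.
Assume S[k] = 2^k − 2 for some k ≥ 1.
Then S[k+1] = 2S[k] + 2 = 2·(2^k − 2) + 2 = 2^{k+1} − 4 + 2 = 2^{k+1} − 2.
By induction, S[n] = 2^n − 2 for all n ≥ 1.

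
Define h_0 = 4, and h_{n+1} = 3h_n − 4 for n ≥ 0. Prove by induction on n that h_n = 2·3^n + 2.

Base case: h_0 = 4, and 2·3^0 + 2 = 2 + 2 = 4.
Assume h_m = 2·3^m + 2 for some m ≥ 0.
Then h_{m+1} = 3h_m − 4 = 3·(2·3^m + 2) − 4 = 6·3^m + 6 − 4 = 2·3^{m+1} + 2.
Hence h_n = 2·3^n + 2 for every n ≥ 0, by induction.

h_n = 2·3^n + 2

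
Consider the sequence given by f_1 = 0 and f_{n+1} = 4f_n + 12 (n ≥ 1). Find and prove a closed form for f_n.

Claim: f_n = 4^n − 4.

Base case: f_1 = 0, and 4^1 − 4 = 4 − 4 = 0.
Assume f_k = 4^k − 4 for some k ≥ 1.
Then f_{k+1} = 4f_k + 12 = 4·(4^k − 4) + 12 = 4^{k+1} − 16 + 12 = 4^{k+1} − 4.
This completes the inductive step, so f_n = 4^n − 4 for all n ≥ 1.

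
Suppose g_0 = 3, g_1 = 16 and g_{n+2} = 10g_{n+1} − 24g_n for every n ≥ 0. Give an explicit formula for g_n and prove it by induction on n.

Claim: g_n = 2·6^n + 4^n.

Base cases: g_0 = 3 and 2·6^0 + 4^0 = 3; g_1 = 16 and 2·6^1 + 4^1 = 16.
Assume g_i = 2·6^i + 4^i for all 0 ≤ i ≤ j, where j ≥ 1.
Then g_{j+1} = 10g_j − 24g_{j−1} = 10·(2·6^j + 4^j) − 24·(2·6^{j−1} + 4^{j−1}) = 2·(10·6 − 24)6^{j−1} + (10·4 − 24)4^{j−1} = 72·6^{j−1} + 16·4^{j−1} = 2·6^{j+1} + 4^{j+1}.
So the formula holds for j+1, and by strong induction g_n = 2·6^n + 4^n for all n ≥ 0.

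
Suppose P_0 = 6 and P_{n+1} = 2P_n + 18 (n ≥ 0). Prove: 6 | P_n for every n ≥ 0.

Base case: P_0 = 6 = 6·1, so 6 | P_0.
Assume 6 | P_m, so P_m = 6t for some integer t.
Then P_{m+1} = 2P_m + 18 = 2·(6t) + 18 = 6(2t + 3), so 6 | P_{m+1}.
So the property holds for m+1, and by induction 6 | P_n for all n ≥ 0.

6 | P_n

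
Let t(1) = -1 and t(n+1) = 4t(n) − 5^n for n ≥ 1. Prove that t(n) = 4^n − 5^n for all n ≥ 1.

Base case: t(1) = -1, and 4^1 − 5^1 = 4 − 5 = -1.
Assume t(m) = 4^m − 5^m for some m ≥ 1.
Then t(m+1) = 4t(m) − 5^m = 4·(4^m − 5^m) − 5^m = 4^{m+1} − 4·5^m − 5^m = 4^{m+1} − 5·5^m = 4^{m+1} − 5^{m+1}.
By induction, t(n) = 4^n − 5^n for all n ≥ 1.

t(n) = 4^n − 5^n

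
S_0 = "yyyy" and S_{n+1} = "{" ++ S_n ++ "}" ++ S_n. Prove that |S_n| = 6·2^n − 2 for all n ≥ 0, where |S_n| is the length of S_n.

Base case: |S_0| = 4, and 6·2^0 − 2 = 4.
Assume |S_m| = 6·2^m − 2.
Then |S_{m+1}| = 1 + |S_m| + 1 + |S_m| = 2|S_m| + 2 = 2(6·2^m − 2) + 2 = 6·2^{m+1} − 4 + 2 = 6·2^{m+1} − 2.
By induction, |S_n| = 6·2^n − 2 for all n ≥ 0.

|S_n| = 6·2^n − 2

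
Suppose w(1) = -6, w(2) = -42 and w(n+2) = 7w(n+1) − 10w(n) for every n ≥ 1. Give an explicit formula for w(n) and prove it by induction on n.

Claim: w(n) = 2·2^n − 2·5^n.

Base cases: w(1) = -6 and 2·2^1 − 2·5^1 = -6; w(2) = -42 and 2·2^2 − 2·5^2 = -42.
Assume w(j) = 2·2^j − 2·5^j for all 1 ≤ j ≤ k, where k ≥ 2.
Then w(k+1) = 7w(k) − 10w(k−1) = 7·(2·2^k − 2·5^k) − 10·(2·2^{k−1} − 2·5^{k−1}) = 2·(7·2 − 10)2^{k−1} − 2·(7·5 − 10)5^{k−1} = 8·2^{k−1} − 50·5^{k−1} = 2·2^{k+1} − 2·5^{k+1}.
By strong induction, w(n) = 2·2^n − 2·5^n for all n ≥ 1.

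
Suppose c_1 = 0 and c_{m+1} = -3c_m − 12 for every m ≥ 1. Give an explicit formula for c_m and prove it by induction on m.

Claim: c_m = -(-3)^m − 3.

Base case: c_1 = 0, and -(-3)^1 − 3 = 3 − 3 = 0.
Assume c_j = -(-3)^j − 3 for some j ≥ 1.
Then c_{j+1} = -3c_j − 12 = -3·(-(-3)^j − 3) − 12 = 3·(-3)^j + 9 − 12 = -(-3)^{j+1} − 3.
So the formula holds for j+1, and by induction c_m = -(-3)^m − 3 for all m ≥ 1.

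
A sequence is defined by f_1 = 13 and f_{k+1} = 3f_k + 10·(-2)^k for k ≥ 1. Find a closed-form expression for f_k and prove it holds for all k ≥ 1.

Claim: f_k = 3·3^k − 2·(-2)^k.

Base case: f_1 = 13, and 3·3^1 − 2·(-2)^1 = 9 + 4 = 13.
Assume f_r = 3·3^r − 2·(-2)^r for some r ≥ 1.
Then f_{r+1} = 3f_r + 10·(-2)^r = 3·(3·3^r − 2·(-2)^r) + 10·(-2)^r = 3·3^{r+1} − 6·(-2)^r + 10·(-2)^r = 3·3^{r+1} + 4·(-2)^r = 3·3^{r+1} − 2·(-2)^{r+1}.
This completes the inductive step, so f_k = 3·3^k − 2·(-2)^k for all k ≥ 1.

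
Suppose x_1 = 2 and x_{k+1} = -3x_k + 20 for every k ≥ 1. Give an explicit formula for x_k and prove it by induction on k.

Claim: x_k = (-3)^k + 5.

Base case: x_1 = 2, and (-3)^1 + 5 = -3 + 5 = 2.
Assume x_j = (-3)^j + 5 for some j ≥ 1.
Then x_{j+1} = -3x_j + 20 = -3·((-3)^j + 5) + 20 = -3·(-3)^j − 15 + 20 = (-3)^{j+1} + 5.
Hence x_k = (-3)^k + 5 for every k ≥ 1, by induction.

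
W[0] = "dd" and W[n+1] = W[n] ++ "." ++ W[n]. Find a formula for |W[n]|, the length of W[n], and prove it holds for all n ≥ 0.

Claim: |W[n]| = 3·2^n − 1.

Base case: |W[0]| = 2, and 3·2^0 − 1 = 2.
Assume |W[r]| = 3·2^r − 1.
Then |W[r+1]| = |W[r]| + 1 + |W[r]| = 2|W[r]| + 1 = 2(3·2^r − 1) + 1 = 3·2^{r+1} − 2 + 1 = 3·2^{r+1} − 1.
So the formula holds for r+1, and by induction |W[n]| = 3·2^n − 1 for all n ≥ 0.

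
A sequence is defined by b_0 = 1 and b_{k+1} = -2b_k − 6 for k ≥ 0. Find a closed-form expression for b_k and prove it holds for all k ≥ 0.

Claim: b_k = 3·(-2)^k − 2.

Base case: b_0 = 1, and 3·(-2)^0 − 2 = 3 − 2 = 1.
Assume b_r = 3·(-2)^r − 2 for some r ≥ 0.
Then b_{r+1} = -2b_r − 6 = -2·(3·(-2)^r − 2) − 6 = -6·(-2)^r + 4 − 6 = 3·(-2)^{r+1} − 2.
So the formula holds for r+1, and by induction b_k = 3·(-2)^k − 2 for all k ≥ 0.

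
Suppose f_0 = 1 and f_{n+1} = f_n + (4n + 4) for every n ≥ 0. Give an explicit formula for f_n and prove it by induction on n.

Claim: f_n = 2n^2 + 2n + 1.

Base case: f_0 = 1, and 2·0^2 + 2·0 + 1 = 1.
Assume f_k = 2k^2 + 2k + 1.
Then f_{k+1} = f_k + (4k + 4) = (2k^2 + 2k + 1) + (4k + 4) = 2k^2 + 6k + 5,
and 2·(k+1)^2 + 2·(k+1) + 1 = 2k^2 + 6k + 5.
Hence f_n = 2n^2 + 2n + 1 for every n ≥ 0, by induction.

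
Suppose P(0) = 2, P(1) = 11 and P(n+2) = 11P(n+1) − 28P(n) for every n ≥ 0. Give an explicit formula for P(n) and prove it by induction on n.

Claim: P(n) = 7^n + 4^n.

Base cases: P(0) = 2 and 7^0 + 4^0 = 2; P(1) = 11 and 7^1 + 4^1 = 11.
Assume P(j) = 7^j + 4^j for all 0 ≤ j ≤ k, where k ≥ 1.
Then P(k+1) = 11P(k) − 28P(k−1) = 11·(7^k + 4^k) − 28·(7^{k−1} + 4^{k−1}) = (11·7 − 28)7^{k−1} + (11·4 − 28)4^{k−1} = 49·7^{k−1} + 16·4^{k−1} = 7^{k+1} + 4^{k+1}.
So the formula holds for k+1, and by strong induction P(n) = 7^n + 4^n for all n ≥ 0.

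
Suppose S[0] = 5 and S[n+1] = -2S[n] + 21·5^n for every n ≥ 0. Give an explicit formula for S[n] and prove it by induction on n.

Claim: S[n] = 2·(-2)^n + 3·5^n.

Base case: S[0] = 5, and 2·(-2)^0 + 3·5^0 = 2 + 3 = 5.
Assume S[k] = 2·(-2)^k + 3·5^k for some k ≥ 0.
Then S[k+1] = -2S[k] + 21·5^k = -2·(2·(-2)^k + 3·5^k) + 21·5^k = 2·(-2)^{k+1} − 6·5^k + 21·5^k = 2·(-2)^{k+1} + 15·5^k = 2·(-2)^{k+1} + 3·5^{k+1}.
By induction, S[n] = 2·(-2)^n + 3·5^n for all n ≥ 0.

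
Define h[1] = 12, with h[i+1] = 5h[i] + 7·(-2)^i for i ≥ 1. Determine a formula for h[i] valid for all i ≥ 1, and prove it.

Claim: h[i] = 2·5^i − (-2)^i.

Base case: h[1] = 12, and 2·5^1 − (-2)^1 = 10 + 2 = 12.
Assume h[k] = 2·5^k − (-2)^k for some k ≥ 1.
Then h[k+1] = 5h[k] + 7·(-2)^k = 5·(2·5^k − (-2)^k) + 7·(-2)^k = 2·5^{k+1} − 5·(-2)^k + 7·(-2)^k = 2·5^{k+1} + 2·(-2)^k = 2·5^{k+1} − (-2)^{k+1}.
By induction, h[i] = 2·5^i − (-2)^i for all i ≥ 1.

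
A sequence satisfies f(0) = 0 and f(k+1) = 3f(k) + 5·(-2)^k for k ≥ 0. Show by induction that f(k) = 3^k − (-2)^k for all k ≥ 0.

Base case: f(0) = 0, and 3^0 − (-2)^0 = 1 − 1 = 0.
Assume f(j) = 3^j − (-2)^j for some j ≥ 0.
Then f(j+1) = 3f(j) + 5·(-2)^j = 3·(3^j − (-2)^j) + 5·(-2)^j = 3^{j+1} − 3·(-2)^j + 5·(-2)^j = 3^{j+1} + 2·(-2)^j = 3^{j+1} − (-2)^{j+1}.
This completes the inductive step, so f(k) = 3^k − (-2)^k for all k ≥ 0.

f(k) = 3^k − (-2)^k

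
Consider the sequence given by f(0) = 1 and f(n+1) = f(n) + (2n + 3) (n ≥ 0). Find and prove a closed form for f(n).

Claim: f(n) = n^2 + 2n + 1.

Base case: f(0) = 1, and 0^2 + 2·0 + 1 = 1.
Assume f(m) = m^2 + 2m + 1.
Then f(m+1) = f(m) + (2m + 3) = (m^2 + 2m + 1) + (2m + 3) = m^2 + 4m + 4,
and (m+1)^2 + 2·(m+1) + 1 = m^2 + 4m + 4.
Hence f(n) = n^2 + 2n + 1 for every n ≥ 0, by induction.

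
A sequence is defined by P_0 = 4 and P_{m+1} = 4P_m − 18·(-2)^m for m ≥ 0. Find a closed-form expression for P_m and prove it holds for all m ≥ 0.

Claim: P_m = 4^m + 3·(-2)^m.

Base case: P_0 = 4, and 4^0 + 3·(-2)^0 = 1 + 3 = 4.
Assume P_r = 4^r + 3·(-2)^r for some r ≥ 0.
Then P_{r+1} = 4P_r − 18·(-2)^r = 4·(4^r + 3·(-2)^r) − 18·(-2)^r = 4^{r+1} + 12·(-2)^r − 18·(-2)^r = 4^{r+1} − 6·(-2)^r = 4^{r+1} + 3·(-2)^{r+1}.
This completes the inductive step, so P_m = 4^m + 3·(-2)^m for all m ≥ 0.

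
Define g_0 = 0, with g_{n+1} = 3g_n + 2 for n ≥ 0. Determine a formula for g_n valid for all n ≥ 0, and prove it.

Claim: g_n = 3^n − 1.

Base case: g_0 = 0, and 3^0 − 1 = 1 − 1 = 0.
Assume g_k = 3^k − 1 for some k ≥ 0.
Then g_{k+1} = 3g_k + 2 = 3·(3^k − 1) + 2 = 3^{k+1} − 3 + 2 = 3^{k+1} − 1.
Hence g_n = 3^n − 1 for every n ≥ 0, by induction.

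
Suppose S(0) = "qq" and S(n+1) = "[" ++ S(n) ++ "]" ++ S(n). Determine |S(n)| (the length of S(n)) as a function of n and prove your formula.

Claim: |S(n)| = 2^{n+2} − 2.

Base case: |S(0)| = 2, and 2^{0+2} − 2 = 2.
Assume |S(k)| = 2^{k+2} − 2.
Then |S(k+1)| = 1 + |S(k)| + 1 + |S(k)| = 2|S(k)| + 2 = 2(2^{k+2} − 2) + 2 = 2^{k+3} − 4 + 2 = 2^{k+3} − 2.
This completes the inductive step, so |S(n)| = 2^{n+2} − 2 for all n ≥ 0.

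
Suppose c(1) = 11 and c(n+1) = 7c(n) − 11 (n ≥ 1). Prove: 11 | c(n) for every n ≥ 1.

Base case: c(1) = 11 = 11·1, so 11 | c(1).
Assume 11 | c(k), so c(k) = 11t for some integer t.
Then c(k+1) = 7c(k) − 11 = 7·(11t) − 11 = 11(7t − 1), so 11 | c(k+1).
Hence 11 | c(n) for every n ≥ 1, by induction.

11 | c(n)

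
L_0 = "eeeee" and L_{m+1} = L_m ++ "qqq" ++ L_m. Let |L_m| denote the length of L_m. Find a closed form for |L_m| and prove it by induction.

Claim: |L_m| = 2^{m+3} − 3.

Base case: |L_0| = 5, and 2^{0+3} − 3 = 5.
Assume |L_k| = 2^{k+3} − 3.
Then |L_{k+1}| = |L_k| + 3 + |L_k| = 2|L_k| + 3 = 2(2^{k+3} − 3) + 3 = 2^{k+1+3} − 6 + 3 = 2^{k+1+3} − 3.
Hence |L_m| = 2^{m+3} − 3 for every m ≥ 0, by induction.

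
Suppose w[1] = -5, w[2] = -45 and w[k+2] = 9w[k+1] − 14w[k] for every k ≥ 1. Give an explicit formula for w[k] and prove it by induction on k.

Claim: w[k] = -7^k + 2^k.

Base cases: w[1] = -5 and -7^1 + 2^1 = -5; w[2] = -45 and -7^2 + 2^2 = -45.
Assume w[j] = -7^j + 2^j for all 1 ≤ j ≤ r, where r ≥ 2.
Then w[r+1] = 9w[r] − 14w[r−1] = 9·(-7^r + 2^r) − 14·(-7^{r−1} + 2^{r−1}) = -(9·7 − 14)7^{r−1} + (9·2 − 14)2^{r−1} = -49·7^{r−1} + 4·2^{r−1} = -7^{r+1} + 2^{r+1}.
Hence w[k] = -7^k + 2^k for every k ≥ 1, by strong induction.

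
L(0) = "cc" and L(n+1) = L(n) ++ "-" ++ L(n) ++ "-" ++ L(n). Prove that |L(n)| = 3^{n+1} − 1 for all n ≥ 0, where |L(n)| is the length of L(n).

Base case: |L(0)| = 2, and 3^{0+1} − 1 = 2.
Assume |L(r)| = 3^{r+1} − 1.
Then |L(r+1)| = 3|L(r)| + 2 = 3(3^{r+1} − 1) + 2 = 3^{r+2} − 3 + 2 = 3^{r+2} − 1.
So the formula holds for r+1, and by induction |L(n)| = 3^{n+1} − 1 for all n ≥ 0.

|L(n)| = 3^{n+1} − 1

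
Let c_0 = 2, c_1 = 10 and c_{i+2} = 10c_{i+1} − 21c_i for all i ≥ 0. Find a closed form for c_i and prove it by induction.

Claim: c_i = 7^i + 3^i.

Base cases: c_0 = 2 and 7^0 + 3^0 = 2; c_1 = 10 and 7^1 + 3^1 = 10.
Assume c_j = 7^j + 3^j for all 0 ≤ j ≤ m, where m ≥ 1.
Then c_{m+1} = 10c_m − 21c_{m−1} = 10·(7^m + 3^m) − 21·(7^{m−1} + 3^{m−1}) = (10·7 − 21)7^{m−1} + (10·3 − 21)3^{m−1} = 49·7^{m−1} + 9·3^{m−1} = 7^{m+1} + 3^{m+1}.
By strong induction, c_i = 7^i + 3^i for all i ≥ 0.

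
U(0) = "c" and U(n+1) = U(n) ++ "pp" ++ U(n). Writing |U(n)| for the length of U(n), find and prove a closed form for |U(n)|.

Claim: |U(n)| = 3·2^n − 2.

Base case: |U(0)| = 1, and 3·2^0 − 2 = 1.
Assume |U(j)| = 3·2^j − 2.
Then |U(j+1)| = |U(j)| + 2 + |U(j)| = 2|U(j)| + 2 = 2(3·2^j − 2) + 2 = 3·2^{j+1} − 4 + 2 = 3·2^{j+1} − 2.
This completes the inductive step, so |U(n)| = 3·2^n − 2 for all n ≥ 0.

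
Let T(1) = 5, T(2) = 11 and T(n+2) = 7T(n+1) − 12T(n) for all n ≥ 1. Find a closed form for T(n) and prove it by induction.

Claim: T(n) = 3·3^n − 4^n.

Base cases: T(1) = 5 and 3·3^1 − 4^1 = 5; T(2) = 11 and 3·3^2 − 4^2 = 11.
Assume T(j) = 3·3^j − 4^j for all 1 ≤ j ≤ m, where m ≥ 2.
Then T(m+1) = 7T(m) − 12T(m−1) = 7·(3·3^m − 4^m) − 12·(3·3^{m−1} − 4^{m−1}) = 3·(7·3 − 12)3^{m−1} − (7·4 − 12)4^{m−1} = 27·3^{m−1} − 16·4^{m−1} = 3·3^{m+1} − 4^{m+1}.
By strong induction, T(n) = 3·3^n − 4^n for all n ≥ 1.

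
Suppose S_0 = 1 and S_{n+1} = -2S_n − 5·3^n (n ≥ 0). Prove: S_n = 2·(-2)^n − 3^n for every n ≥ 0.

Base case: S_0 = 1, and 2·(-2)^0 − 3^0 = 2 − 1 = 1.
Assume S_m = 2·(-2)^m − 3^m for some m ≥ 0.
Then S_{m+1} = -2S_m − 5·3^m = -2·(2·(-2)^m − 3^m) − 5·3^m = 2·(-2)^{m+1} + 2·3^m − 5·3^m = 2·(-2)^{m+1} − 3·3^m = 2·(-2)^{m+1} − 3^{m+1}.
This completes the inductive step, so S_n = 2·(-2)^n − 3^n for all n ≥ 0.

S_n = 2·(-2)^n − 3^n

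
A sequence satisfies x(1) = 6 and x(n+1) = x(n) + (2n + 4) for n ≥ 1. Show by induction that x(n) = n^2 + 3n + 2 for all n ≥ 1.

Base case: x(1) = 6, and 1^2 + 3·1 + 2 = 6.
Assume x(j) = j^2 + 3j + 2.
Then x(j+1) = x(j) + (2j + 4) = (j^2 + 3j + 2) + (2j + 4) = j^2 + 5j + 6,
and (j+1)^2 + 3·(j+1) + 2 = j^2 + 5j + 6.
This completes the inductive step, so x(n) = n^2 + 3n + 2 for all n ≥ 1.

x(n) = n^2 + 3n + 2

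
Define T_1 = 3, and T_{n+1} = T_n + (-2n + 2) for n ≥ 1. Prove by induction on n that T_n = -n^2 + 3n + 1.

Base case: T_1 = 3, and -1^2 + 3·1 + 1 = 3.
Assume T_j = -j^2 + 3j + 1.
Then T_{j+1} = T_j + (-2j + 2) = (-j^2 + 3j + 1) + (-2j + 2) = -j^2 + j + 3,
and -(j+1)^2 + 3·(j+1) + 1 = -j^2 + j + 3.
This completes the inductive step, so T_n = -n^2 + 3n + 1 for all n ≥ 1.

T_n = -n^2 + 3n + 1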